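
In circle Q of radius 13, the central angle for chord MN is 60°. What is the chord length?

Chord = 2(13) sin(30°) = 13

13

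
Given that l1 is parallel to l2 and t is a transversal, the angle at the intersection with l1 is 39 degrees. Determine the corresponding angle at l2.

When a transversal crosses parallel lines, angles in the same position at each intersection are called corresponding angles.
These are always equal, so the answer is 39 degrees.

39 degrees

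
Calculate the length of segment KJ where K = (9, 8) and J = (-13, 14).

The horizontal distance is |-13 - 9| = 22 and the vertical distance is |14 - 8| = 6.
By the Pythagorean theorem, d = sqrt(22^2 + 6^2) = sqrt(520) = 2*sqrt(130).

2*sqrt(130)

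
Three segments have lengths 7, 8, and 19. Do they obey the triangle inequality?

Check the triangle inequality: 7 + 8 = 15 ≤ 19.
Since the sum of two sides does not exceed the third, no triangle can be formed.

No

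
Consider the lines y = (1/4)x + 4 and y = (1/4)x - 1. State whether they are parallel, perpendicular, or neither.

Slope of line 1: m1 = 1/4
Slope of line 2: m2 = 1/4
Two lines are parallel if and only if they have equal slopes (or both are vertical).
Here m1 = m2 = 1/4, confirming the lines are parallel.

Parallel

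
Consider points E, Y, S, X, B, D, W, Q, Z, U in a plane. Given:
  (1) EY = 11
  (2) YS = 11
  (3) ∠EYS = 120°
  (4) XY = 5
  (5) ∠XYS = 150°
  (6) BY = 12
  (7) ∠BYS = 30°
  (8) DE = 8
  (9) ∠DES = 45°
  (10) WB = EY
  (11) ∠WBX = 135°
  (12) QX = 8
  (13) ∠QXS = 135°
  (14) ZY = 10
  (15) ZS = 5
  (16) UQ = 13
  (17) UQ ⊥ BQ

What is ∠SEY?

Step 1: By the law of cosines on triangle EYS: ES² = 11² + 11² − 2·11·11·cos(120°) = 363, so ES = 11·√3.
Step 2: By the inverse law of cosines on triangle SEY: cos(∠SEY) = ((11·√3)² + 11² − 11²) / (2·11·√3·11) = 363/419.16 = 0.866, so ∠SEY = 30°.

Therefore, the measure of angle ∠SEY = 30°.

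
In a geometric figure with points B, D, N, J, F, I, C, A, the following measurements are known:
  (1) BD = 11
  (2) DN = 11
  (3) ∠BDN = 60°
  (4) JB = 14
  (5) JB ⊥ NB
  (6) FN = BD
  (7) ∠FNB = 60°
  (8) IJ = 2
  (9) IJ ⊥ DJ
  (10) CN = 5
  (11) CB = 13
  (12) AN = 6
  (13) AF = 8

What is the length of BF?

From the given relations: FN = BD = 11.
Step 1: By the law of cosines on triangle BDN: BN² = 11² + 11² − 2·11·11·cos(60°) = 121, so BN = 11.
Step 2: By the law of cosines on triangle BNF: BF² = 11² + 11² − 2·11·11·cos(60°) = 121, so BF = 11.

Therefore, the length of BF = 11.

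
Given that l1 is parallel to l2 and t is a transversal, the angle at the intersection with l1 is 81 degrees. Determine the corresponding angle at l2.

Corresponding angles are equal: 81 degrees.

81 degrees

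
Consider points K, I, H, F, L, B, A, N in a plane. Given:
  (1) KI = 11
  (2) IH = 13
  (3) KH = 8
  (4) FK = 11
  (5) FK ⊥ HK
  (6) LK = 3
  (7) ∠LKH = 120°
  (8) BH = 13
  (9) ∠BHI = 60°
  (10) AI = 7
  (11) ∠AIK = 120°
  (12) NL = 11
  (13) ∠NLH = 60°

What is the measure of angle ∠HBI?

Step 1: By the law of cosines on triangle BHI: BI² = 13² + 13² − 2·13·13·cos(60°) = 169, so BI = 13.
Step 2: By the inverse law of cosines on triangle HBI: cos(∠HBI) = (13² + 13² − 13²) / (2·13·13) = 169/338 = 0.5, so ∠HBI = 60°.

Therefore, the measure of angle ∠HBI = 60°.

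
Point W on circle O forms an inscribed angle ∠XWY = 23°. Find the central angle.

Central angle = 2 × 23° = 46° (inscribed angle theorem).

46°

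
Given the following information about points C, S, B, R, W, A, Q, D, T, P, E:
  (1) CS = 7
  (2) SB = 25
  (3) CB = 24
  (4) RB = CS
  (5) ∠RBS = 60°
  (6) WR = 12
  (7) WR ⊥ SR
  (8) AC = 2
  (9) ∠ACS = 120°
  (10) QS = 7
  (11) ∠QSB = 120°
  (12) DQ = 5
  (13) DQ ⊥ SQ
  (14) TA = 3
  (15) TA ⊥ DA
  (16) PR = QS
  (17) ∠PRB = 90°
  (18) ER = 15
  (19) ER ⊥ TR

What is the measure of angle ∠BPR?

From the given relations: PR = QS = 7; RB = CS = 7.
Step 1: By the law of cosines on triangle PRB: PB² = 7² + 7² − 2·7·7·cos(90°) = 98, so PB = 7·√2.
Step 2: By the inverse law of cosines on triangle BPR: cos(∠BPR) = ((7·√2)² + 7² − 7²) / (2·7·√2·7) = 98/138.59 = 0.7071, so ∠BPR = 45°.

Therefore, the measure of angle ∠BPR = 45°.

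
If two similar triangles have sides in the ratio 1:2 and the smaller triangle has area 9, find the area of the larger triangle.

For similar figures, the area ratio equals the square of the side ratio.
Side ratio (the smaller triangle to the larger triangle) = 1:2, so area ratio = 1^2:2^2 = 1:4.
If the area of the smaller triangle is 9, then the area of the larger triangle = 9 * (4/1) = 36.

36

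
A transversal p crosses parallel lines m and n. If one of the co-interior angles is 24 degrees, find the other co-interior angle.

Co-interior angles sum to 180: 180 - 24 = 156 degrees.

156 degrees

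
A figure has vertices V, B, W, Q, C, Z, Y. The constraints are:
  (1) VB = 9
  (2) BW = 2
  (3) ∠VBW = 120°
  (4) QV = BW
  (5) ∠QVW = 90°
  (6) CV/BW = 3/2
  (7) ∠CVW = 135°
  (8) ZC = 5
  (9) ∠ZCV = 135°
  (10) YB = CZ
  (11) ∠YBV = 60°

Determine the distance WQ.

From the given relations: QV = BW = 2.
Step 1: By the law of cosines on triangle VBW: VW² = 9² + 2² − 2·9·2·cos(120°) = 103, so VW = √103.
Step 2: By the law of cosines on triangle WVQ: WQ² = √103² + 2² − 2·√103·2·cos(90°) = 107, so WQ = √107.

Therefore, the length of WQ = √107.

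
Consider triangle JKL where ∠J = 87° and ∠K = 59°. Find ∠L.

angle L = 180 - 87 - 59 = 34 degrees.

34 degrees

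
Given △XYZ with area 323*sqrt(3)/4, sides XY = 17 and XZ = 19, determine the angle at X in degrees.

Area = (1/2) * a * b * sin(C)
sin(C) = 2 * Area / (a * b)
sin(C) = 2 * 323*sqrt(3)/4 / (17 * 19)
sin(C) = sqrt(3)/2
C = arcsin(sqrt(3)/2) = 60°
Since sin(180° - C) = sin(C), the obtuse angle 120° gives the same area, so C = 60° or C = 120°.

60° or 120°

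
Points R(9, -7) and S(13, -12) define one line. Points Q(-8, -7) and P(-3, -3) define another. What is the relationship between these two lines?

Slope of line 1: m1 = (-12 - -7)/(13 - 9) = -5/4 = -5/4
Slope of line 2: m2 = (-3 - -7)/(-3 - -8) = 4/5 = 4/5
Two lines are perpendicular when the product of their slopes is -1 (negative reciprocals).
m1 * m2 = (-5/4) * (4/5) = -1, confirming perpendicularity.

Perpendicular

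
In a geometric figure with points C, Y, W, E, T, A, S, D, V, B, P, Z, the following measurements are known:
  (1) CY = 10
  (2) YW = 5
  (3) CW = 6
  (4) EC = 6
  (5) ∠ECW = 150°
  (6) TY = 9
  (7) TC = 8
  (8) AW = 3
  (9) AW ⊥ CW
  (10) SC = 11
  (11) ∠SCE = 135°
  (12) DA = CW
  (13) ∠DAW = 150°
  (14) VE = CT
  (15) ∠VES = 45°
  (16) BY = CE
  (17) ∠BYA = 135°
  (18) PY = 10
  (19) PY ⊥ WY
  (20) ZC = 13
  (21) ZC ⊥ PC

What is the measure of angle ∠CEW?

Step 1: By the law of cosines on triangle ECW: EW² = 6² + 6² − 2·6·6·cos(150°) = 134.35, so EW ≈ 11.59.
Step 2: By the inverse law of cosines on triangle CEW: cos(∠CEW) = (6² + 11.59² − 6²) / (2·6·11.59) = 134.35/139.09 = 0.9659, so ∠CEW = 15°.

Therefore, the measure of angle ∠CEW = 15°.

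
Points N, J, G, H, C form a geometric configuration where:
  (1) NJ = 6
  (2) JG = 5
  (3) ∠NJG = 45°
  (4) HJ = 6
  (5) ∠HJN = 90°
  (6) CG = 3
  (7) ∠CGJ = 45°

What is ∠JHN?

Step 1: By the law of cosines on triangle HJN: HN² = 6² + 6² − 2·6·6·cos(90°) = 72, so HN = 6·√2.
Step 2: By the inverse law of cosines on triangle JHN: cos(∠JHN) = (6² + (6·√2)² − 6²) / (2·6·6·√2) = 72/101.82 = 0.7071, so ∠JHN = 45°.

Therefore, the measure of angle ∠JHN = 45°.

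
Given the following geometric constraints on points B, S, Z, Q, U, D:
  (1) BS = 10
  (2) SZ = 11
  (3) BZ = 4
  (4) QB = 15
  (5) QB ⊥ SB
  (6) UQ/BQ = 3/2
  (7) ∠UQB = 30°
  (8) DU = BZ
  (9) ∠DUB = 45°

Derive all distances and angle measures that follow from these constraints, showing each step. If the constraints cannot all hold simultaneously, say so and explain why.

The constraints are consistent.

From the given relations:
  UQ = 3/2·BQ = 3/2·15 ≈ 22.5
  DU = BZ = 4

Step 1: From BQ = 15, QU = 22.5, and ∠BQU = 30°, by the law of cosines:
  BU² = BQ² + QU² - 2·BQ·QU·cos(30°) = 225 + 506.2 - 584.6 = 146.7
  BU ≈ 12.11

Step 2: From SB = 10, BQ = 15, and ∠SBQ = 90°, by the law of cosines:
  SQ² = SB² + BQ² - 2·SB·BQ·cos(90°) = 100 + 225 - 0 = 325
  SQ = 5·√13

Step 3: From BS = 10, BZ = 4, SZ = 11, by the inverse law of cosines:
  cos(∠SBZ) = (BS² + BZ² - SZ²) / (2·BS·BZ)
  ∠SBZ = 93.58°

Step 4: From SB = 10, SZ = 11, BZ = 4, by the inverse law of cosines:
  cos(∠BSZ) = (SB² + SZ² - BZ²) / (2·SB·SZ)
  ∠BSZ = 21.28°

Step 5: From ZB = 4, ZS = 11, BS = 10, by the inverse law of cosines:
  cos(∠BZS) = (ZB² + ZS² - BS²) / (2·ZB·ZS)
  ∠BZS = 65.14°

Step 6: From BU = 12.11, UD = 4, and ∠BUD = 45°, by the law of cosines:
  BD² = BU² + UD² - 2·BU·UD·cos(45°) = 146.7 + 16 - 68.51 = 94.17
  BD ≈ 9.7

Step 7: From BQ = 15, BU = 12.11, QU = 22.5, by the inverse law of cosines:
  cos(∠QBU) = (BQ² + BU² - QU²) / (2·BQ·BU)
  ∠QBU = 111.74°

Step 8: From SB = 10, SQ = 5·√13, BQ = 15, by the inverse law of cosines:
  cos(∠BSQ) = (SB² + SQ² - BQ²) / (2·SB·SQ)
  ∠BSQ = 56.31°

Step 9: From QB = 15, QS = 5·√13, BS = 10, by the inverse law of cosines:
  cos(∠BQS) = (QB² + QS² - BS²) / (2·QB·QS)
  ∠BQS = 33.69°

Step 10: From UB = 12.11, UQ = 22.5, BQ = 15, by the inverse law of cosines:
  cos(∠BUQ) = (UB² + UQ² - BQ²) / (2·UB·UQ)
  ∠BUQ = 38.26°

Step 11: From BD = 9.7, BU = 12.11, DU = 4, by the inverse law of cosines:
  cos(∠DBU) = (BD² + BU² - DU²) / (2·BD·BU)
  ∠DBU = 16.95°

Step 12: From DB = 9.7, DU = 4, BU = 12.11, by the inverse law of cosines:
  cos(∠BDU) = (DB² + DU² - BU²) / (2·DB·DU)
  ∠BDU = 118.05°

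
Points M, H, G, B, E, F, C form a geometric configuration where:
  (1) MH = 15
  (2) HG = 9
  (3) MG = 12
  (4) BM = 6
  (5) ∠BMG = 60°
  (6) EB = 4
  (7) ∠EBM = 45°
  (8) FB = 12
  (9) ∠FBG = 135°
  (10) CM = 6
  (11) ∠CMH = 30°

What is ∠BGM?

Step 1: By the law of cosines on triangle GMB: GB² = 12² + 6² − 2·12·6·cos(60°) = 108, so GB = 6·√3.
Step 2: By the inverse law of cosines on triangle BGM: cos(∠BGM) = ((6·√3)² + 12² − 6²) / (2·6·√3·12) = 216/249.42 = 0.866, so ∠BGM = 30°.

Therefore, the measure of angle ∠BGM = 30°.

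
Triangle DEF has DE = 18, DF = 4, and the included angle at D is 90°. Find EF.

The included angle is 90°, so the triangle is right-angled at D. The opposite side EF is the hypotenuse.
By the Pythagorean theorem: EF = sqrt(18^2 + 4^2) = sqrt(340) = 2*sqrt(85).

2*sqrt(85)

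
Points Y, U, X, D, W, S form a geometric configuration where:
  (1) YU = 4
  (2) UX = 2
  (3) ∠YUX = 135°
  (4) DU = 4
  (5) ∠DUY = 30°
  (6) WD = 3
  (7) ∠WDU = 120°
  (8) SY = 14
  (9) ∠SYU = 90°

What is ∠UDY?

Step 1: By the law of cosines on triangle DUY: DY² = 4² + 4² − 2·4·4·cos(30°) = 4.29, so DY ≈ 2.07.
Step 2: By the inverse law of cosines on triangle UDY: cos(∠UDY) = (4² + 2.07² − 4²) / (2·4·2.07) = 4.29/16.56 = 0.2588, so ∠UDY = 75°.

Therefore, the measure of angle ∠UDY = 75°.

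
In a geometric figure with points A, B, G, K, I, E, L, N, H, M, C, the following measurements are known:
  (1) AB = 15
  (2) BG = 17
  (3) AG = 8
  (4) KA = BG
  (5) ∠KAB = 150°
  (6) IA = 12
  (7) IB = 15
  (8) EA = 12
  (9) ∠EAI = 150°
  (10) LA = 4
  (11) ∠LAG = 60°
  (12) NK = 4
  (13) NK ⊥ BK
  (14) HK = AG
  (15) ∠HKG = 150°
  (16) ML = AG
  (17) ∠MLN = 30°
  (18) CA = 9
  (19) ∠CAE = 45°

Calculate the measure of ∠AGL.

Step 1: By the law of cosines on triangle GAL: GL² = 8² + 4² − 2·8·4·cos(60°) = 48, so GL = 4·√3.
Step 2: By the inverse law of cosines on triangle AGL: cos(∠AGL) = (8² + (4·√3)² − 4²) / (2·8·4·√3) = 96/110.85 = 0.866, so ∠AGL = 30°.

Therefore, the measure of angle ∠AGL = 30°.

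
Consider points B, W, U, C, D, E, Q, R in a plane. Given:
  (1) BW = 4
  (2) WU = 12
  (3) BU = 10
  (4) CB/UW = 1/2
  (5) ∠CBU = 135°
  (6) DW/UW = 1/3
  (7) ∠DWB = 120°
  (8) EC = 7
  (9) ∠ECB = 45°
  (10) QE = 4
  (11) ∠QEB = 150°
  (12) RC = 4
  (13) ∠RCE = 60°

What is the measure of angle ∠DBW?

From the given relations: DW = 1/3·UW = 1/3·12 = 4.
Step 1: By the law of cosines on triangle BWD: BD² = 4² + 4² − 2·4·4·cos(120°) = 48, so BD = 4·√3.
Step 2: By the inverse law of cosines on triangle DBW: cos(∠DBW) = ((4·√3)² + 4² − 4²) / (2·4·√3·4) = 48/55.43 = 0.866, so ∠DBW = 30°.

Therefore, the measure of angle ∠DBW = 30°.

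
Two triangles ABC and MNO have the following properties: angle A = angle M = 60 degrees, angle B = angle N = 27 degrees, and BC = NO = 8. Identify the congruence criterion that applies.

Consider the given information: angle A = angle M = 60 degrees, angle B = angle N = 27 degrees, and BC = NO = 8
This is not ASA or HL: ASA requires two angles and the side between them. HL only applies to right triangles with matching hypotenuse and leg.
The correct criterion is AAS. Two pairs of corresponding angles and a non-included side are equal (Angle-Angle-Side).

AAS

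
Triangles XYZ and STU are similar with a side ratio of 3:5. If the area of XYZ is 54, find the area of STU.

The ratio of areas of similar triangles = (side ratio)^2.
Side ratio = 3:5, so area ratio = 9:25.
Area of STU / Area of XYZ = 25/9
Area of STU = 54 * 25/9 = 150

150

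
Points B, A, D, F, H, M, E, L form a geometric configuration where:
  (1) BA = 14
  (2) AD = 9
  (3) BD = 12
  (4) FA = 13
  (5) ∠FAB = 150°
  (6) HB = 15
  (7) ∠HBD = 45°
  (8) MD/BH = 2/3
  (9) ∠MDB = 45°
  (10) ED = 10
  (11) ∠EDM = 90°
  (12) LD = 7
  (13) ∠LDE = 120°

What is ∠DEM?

From the given relations: MD = 2/3·BH = 2/3·15 = 10.
Step 1: By the law of cosines on triangle EDM: EM² = 10² + 10² − 2·10·10·cos(90°) = 200, so EM = 10·√2.
Step 2: By the inverse law of cosines on triangle DEM: cos(∠DEM) = (10² + (10·√2)² − 10²) / (2·10·10·√2) = 200/282.84 = 0.7071, so ∠DEM = 45°.

Therefore, the measure of angle ∠DEM = 45°.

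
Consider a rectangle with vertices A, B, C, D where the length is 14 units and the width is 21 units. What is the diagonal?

d = sqrt(14^2 + 21^2) = sqrt(637) = 7*sqrt(13)

7*sqrt(13)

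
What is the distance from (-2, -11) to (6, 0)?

d = sqrt((8)^2 + (11)^2) = sqrt(185)

sqrt(185)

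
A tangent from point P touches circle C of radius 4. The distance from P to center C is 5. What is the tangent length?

Let T be the point of tangency. Then CT ⊥ PT (radius ⊥ tangent).
In right triangle CTP: CP² = CT² + PT²
5² = 4² + PT²
PT² = 9, PT = 3

3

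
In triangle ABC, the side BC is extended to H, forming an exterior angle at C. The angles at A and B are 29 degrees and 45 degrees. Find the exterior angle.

Exterior angle = 29 + 45 = 74 degrees (exterior angle theorem).

74 degrees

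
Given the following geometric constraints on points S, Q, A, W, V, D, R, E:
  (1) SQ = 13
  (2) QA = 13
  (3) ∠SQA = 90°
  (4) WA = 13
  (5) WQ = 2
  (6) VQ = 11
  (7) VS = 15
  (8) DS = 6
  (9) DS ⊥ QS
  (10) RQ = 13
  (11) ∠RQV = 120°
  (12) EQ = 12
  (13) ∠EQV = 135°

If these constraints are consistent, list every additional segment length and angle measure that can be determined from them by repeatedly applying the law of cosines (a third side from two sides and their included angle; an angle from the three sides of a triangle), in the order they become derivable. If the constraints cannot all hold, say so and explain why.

The constraints are consistent. Derivable facts, in order:
After 1 step:
- QD ≈ 14.32
- SA = 13·√2
- VE ≈ 21.25
- VR ≈ 20.81
- ∠AQW = 85.59°
- ∠AWQ = 85.59°
- ∠QAW = 8.82°
- ∠QSV = 45.57°
- ∠QVS = 57.56°
- ∠SQV = 76.86°
After 2 steps:
- ∠ASQ = 45°
- ∠DQS = 24.78°
- ∠EVQ = 23.53°
- ∠QAS = 45°
- ∠QDS = 65.22°
- ∠QEV = 21.47°
- ∠QRV = 27.25°
- ∠QVR = 32.75°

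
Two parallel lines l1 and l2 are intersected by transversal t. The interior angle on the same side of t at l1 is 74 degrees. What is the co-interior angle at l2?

Co-interior angles (same-side interior) formed by parallel lines and a transversal are supplementary (sum to 180 degrees).
The given angle is 74 degrees.
The co-interior angle = 180 - 74 = 106 degrees.

106 degrees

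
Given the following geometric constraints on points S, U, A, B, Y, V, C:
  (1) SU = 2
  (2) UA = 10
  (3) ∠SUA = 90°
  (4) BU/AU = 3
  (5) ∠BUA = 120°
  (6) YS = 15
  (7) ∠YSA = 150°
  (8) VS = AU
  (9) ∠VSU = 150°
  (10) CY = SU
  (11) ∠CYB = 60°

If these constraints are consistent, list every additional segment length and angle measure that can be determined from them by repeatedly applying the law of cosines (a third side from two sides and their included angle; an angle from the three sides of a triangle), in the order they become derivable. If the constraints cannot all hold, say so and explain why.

The constraints are consistent. Derivable facts, in order:
After 1 step:
- AB = 10·√13
- SA = 2·√26
- UV ≈ 11.77
After 2 steps:
- AY ≈ 24.37
- ∠ABU = 13.9°
- ∠ASU = 78.69°
- ∠BAU = 46.1°
- ∠SAU = 11.31°
- ∠SUV = 25.13°
- ∠SVU = 4.87°
After 3 steps:
- ∠AYS = 12.08°
- ∠SAY = 17.92°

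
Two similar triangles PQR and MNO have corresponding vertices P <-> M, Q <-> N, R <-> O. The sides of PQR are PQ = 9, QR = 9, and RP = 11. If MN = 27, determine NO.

Since the triangles are similar, the ratio of corresponding sides is constant.
Scale factor k = MN / PQ = 27 / 9 = 3
NO = k * QR = 3 * 9 = 27

27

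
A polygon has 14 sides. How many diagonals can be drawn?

Each of the 14 vertices connects to 11 non-adjacent vertices via diagonals.
Total connections = 14 × 11 = 154, but each diagonal is counted twice.
Number of diagonals = 154 / 2 = 77.

77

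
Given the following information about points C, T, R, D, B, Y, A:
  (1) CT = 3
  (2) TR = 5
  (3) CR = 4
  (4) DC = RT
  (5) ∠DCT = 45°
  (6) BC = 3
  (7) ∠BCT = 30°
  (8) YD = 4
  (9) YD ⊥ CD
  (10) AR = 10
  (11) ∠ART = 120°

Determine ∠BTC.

Step 1: By the law of cosines on triangle TCB: TB² = 3² + 3² − 2·3·3·cos(30°) = 2.41, so TB ≈ 1.55.
Step 2: By the inverse law of cosines on triangle BTC: cos(∠BTC) = (1.55² + 3² − 3²) / (2·1.55·3) = 2.41/9.32 = 0.2588, so ∠BTC = 75°.

Therefore, the measure of angle ∠BTC = 75°.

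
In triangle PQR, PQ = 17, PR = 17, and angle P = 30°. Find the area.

When two sides and the included angle are known, the area formula is (1/2)ab sin(C).
The height from one side to the opposite vertex is 17 sin(30°) = 17/2.
Area = (1/2) * 17 * 17/2 = 289/4.

289/4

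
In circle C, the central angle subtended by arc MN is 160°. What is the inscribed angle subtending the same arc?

By the inscribed angle theorem, the inscribed angle is half the central angle.
Inscribed angle = 160° / 2 = 80°

80°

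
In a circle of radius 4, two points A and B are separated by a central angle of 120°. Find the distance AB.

Chord length = 2r sin(θ/2)
= 2 × 4 × sin(120°/2)
= 2 × 4 × sin(60°)
= 4*sqrt(3)

4*sqrt(3)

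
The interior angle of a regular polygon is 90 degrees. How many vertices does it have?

The exterior angle is the supplement of the interior angle: 180 - 90 = 90 degrees.
Since the exterior angles of any convex polygon sum to 360 degrees, the number of sides is 360 / 90 = 4.

4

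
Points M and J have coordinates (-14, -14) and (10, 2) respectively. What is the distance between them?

d = sqrt((24)^2 + (16)^2) = sqrt(832) = 8*sqrt(13)

8*sqrt(13)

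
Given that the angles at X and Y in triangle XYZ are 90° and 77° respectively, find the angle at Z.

The interior angles sum to 180°: angle Z = 180 - 90 - 77 = 13°.
The triangle is right (angles 90°, 77°, 13°).

13 degrees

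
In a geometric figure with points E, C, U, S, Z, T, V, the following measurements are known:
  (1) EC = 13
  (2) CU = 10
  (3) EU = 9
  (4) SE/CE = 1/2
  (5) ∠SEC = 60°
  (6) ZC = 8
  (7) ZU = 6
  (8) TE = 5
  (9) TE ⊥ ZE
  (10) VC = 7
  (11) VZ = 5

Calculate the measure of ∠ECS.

From the given relations: SE = 1/2·CE = 1/2·13 ≈ 6.5.
Step 1: By the law of cosines on triangle CES: CS² = 13² + 6.5² − 2·13·6.5·cos(60°) = 126.75, so CS ≈ 11.26.
Step 2: By the inverse law of cosines on triangle ECS: cos(∠ECS) = (13² + 11.26² − 6.5²) / (2·13·11.26) = 253.5/292.72 = 0.866, so ∠ECS = 30°.

Therefore, the measure of angle ∠ECS = 30°.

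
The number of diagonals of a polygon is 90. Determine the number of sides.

Using d = n(n - 3)/2, we solve 90 = n(n - 3)/2.
So n(n - 3) = 180.
Testing n = 15: 15 * 12 = 180 = 180. Correct.
The polygon has 15 sides.

15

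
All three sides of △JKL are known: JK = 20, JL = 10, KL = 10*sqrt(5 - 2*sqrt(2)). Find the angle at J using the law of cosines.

cos(J) = (20² + 10² - (10*sqrt(5 - 2*sqrt(2)))²) / (2 × 20 × 10) = sqrt(2)/2, so J = arccos(sqrt(2)/2) = 45°.

45°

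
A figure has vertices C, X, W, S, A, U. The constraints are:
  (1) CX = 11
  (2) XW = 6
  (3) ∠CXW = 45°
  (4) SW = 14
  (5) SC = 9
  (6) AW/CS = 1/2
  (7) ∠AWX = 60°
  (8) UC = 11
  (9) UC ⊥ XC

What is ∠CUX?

Step 1: By the law of cosines on triangle UCX: UX² = 11² + 11² − 2·11·11·cos(90°) = 242, so UX = 11·√2.
Step 2: By the inverse law of cosines on triangle CUX: cos(∠CUX) = (11² + (11·√2)² − 11²) / (2·11·11·√2) = 242/342.24 = 0.7071, so ∠CUX = 45°.

Therefore, the measure of angle ∠CUX = 45°.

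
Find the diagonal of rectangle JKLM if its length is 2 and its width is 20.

d = sqrt(2^2 + 20^2) = sqrt(404) = 2*sqrt(101)

2*sqrt(101)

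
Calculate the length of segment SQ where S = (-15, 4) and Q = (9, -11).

d = sqrt((24)^2 + (-15)^2) = sqrt(801) = 3*sqrt(89)

3*sqrt(89)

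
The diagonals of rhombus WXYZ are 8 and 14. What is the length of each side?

Half-diagonals are 4 and 7. side = sqrt(4^2 + 7^2) = sqrt(65)

sqrt(65)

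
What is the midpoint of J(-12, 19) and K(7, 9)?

M = ((x₁ + x₂)/2, (y₁ + y₂)/2)
= ((-12 + 7)/2, (19 + 9)/2)
= (-5/2, 28/2) = (-5/2, 14)

(-5/2, 14)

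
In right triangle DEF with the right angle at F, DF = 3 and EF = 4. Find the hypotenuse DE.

In a right triangle, the square of the hypotenuse equals the sum of the squares of the two legs.
The legs are 3 and 4, so the hypotenuse = sqrt(9 + 16) = sqrt(25) = 5.

5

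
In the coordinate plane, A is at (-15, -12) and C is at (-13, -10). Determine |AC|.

d = sqrt((2)^2 + (2)^2) = sqrt(8) = 2*sqrt(2)

2*sqrt(2)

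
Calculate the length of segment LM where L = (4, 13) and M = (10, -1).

d = sqrt((6)^2 + (-14)^2) = sqrt(232) = 2*sqrt(58)

2*sqrt(58)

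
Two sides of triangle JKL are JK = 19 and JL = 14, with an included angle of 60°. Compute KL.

When two sides and the included angle are known, the law of cosines gives the third side.
c^2 = a^2 + b^2 - 2ab cos(C) generalizes the Pythagorean theorem to non-right triangles.
Here: KL^2 = 361 + 196 - 532*(1/2) = 291
KL = sqrt(291)

sqrt(291)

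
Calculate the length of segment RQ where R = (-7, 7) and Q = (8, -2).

d = sqrt((15)^2 + (-9)^2) = sqrt(306) = 3*sqrt(34)

3*sqrt(34)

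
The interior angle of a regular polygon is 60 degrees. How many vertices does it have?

The exterior angle is the supplement of the interior angle: 180 - 60 = 120 degrees.
Since the exterior angles of any convex polygon sum to 360 degrees, the number of sides is 360 / 120 = 3.

3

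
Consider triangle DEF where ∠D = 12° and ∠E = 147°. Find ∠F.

Let angle F = x. Then 12 + 147 + x = 180.
x = 180 - 159 = 21 degrees.

21 degrees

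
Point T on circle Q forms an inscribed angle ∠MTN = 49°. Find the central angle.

By the inscribed angle theorem, the central angle is twice the inscribed angle.
Central angle = 2 × 49° = 98°

98°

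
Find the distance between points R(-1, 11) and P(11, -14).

d = sqrt((11 - -1)^2 + (-14 - 11)^2)
d = sqrt(12^2 + -25^2)
d = sqrt(144 + 625)
d = sqrt(769)

sqrt(769)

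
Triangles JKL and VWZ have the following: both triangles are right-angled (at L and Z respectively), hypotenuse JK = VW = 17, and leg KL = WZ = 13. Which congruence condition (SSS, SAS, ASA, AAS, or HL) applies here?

The given information matches HL: The hypotenuse and one leg of two right triangles are equal (Hypotenuse-Leg).

HL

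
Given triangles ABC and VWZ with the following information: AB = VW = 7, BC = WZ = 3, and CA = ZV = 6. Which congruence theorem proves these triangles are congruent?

The given information provides:
AB = VW = 7, BC = WZ = 3, and CA = ZV = 6
This matches the SSS congruence theorem.
All three pairs of corresponding sides are equal (Side-Side-Side).

SSS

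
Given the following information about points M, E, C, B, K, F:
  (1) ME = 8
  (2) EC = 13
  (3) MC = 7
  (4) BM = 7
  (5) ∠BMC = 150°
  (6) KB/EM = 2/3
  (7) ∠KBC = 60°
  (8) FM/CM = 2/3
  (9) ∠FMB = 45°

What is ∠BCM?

Step 1: By the law of cosines on triangle CMB: CB² = 7² + 7² − 2·7·7·cos(150°) = 182.87, so CB ≈ 13.52.
Step 2: By the inverse law of cosines on triangle BCM: cos(∠BCM) = (13.52² + 7² − 7²) / (2·13.52·7) = 182.87/189.32 = 0.9659, so ∠BCM = 15°.

Therefore, the measure of angle ∠BCM = 15°.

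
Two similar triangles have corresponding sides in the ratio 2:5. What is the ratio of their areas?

The ratio of areas of similar triangles equals the square of the side ratio.
Side ratio = 2:5
Area ratio = (2/5)^2 = 4/25 = 4:25

4:25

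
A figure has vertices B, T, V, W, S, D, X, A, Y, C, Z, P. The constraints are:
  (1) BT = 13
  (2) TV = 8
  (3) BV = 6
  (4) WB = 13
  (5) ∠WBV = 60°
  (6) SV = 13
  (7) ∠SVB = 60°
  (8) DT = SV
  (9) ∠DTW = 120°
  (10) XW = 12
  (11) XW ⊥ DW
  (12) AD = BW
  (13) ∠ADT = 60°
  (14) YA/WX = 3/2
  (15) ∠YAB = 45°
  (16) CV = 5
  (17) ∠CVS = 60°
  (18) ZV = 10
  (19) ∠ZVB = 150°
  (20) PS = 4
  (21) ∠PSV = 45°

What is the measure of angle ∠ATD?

From the given relations: DT = SV = 13; AD = BW = 13.
Step 1: By the law of cosines on triangle TDA: TA² = 13² + 13² − 2·13·13·cos(60°) = 169, so TA = 13.
Step 2: By the inverse law of cosines on triangle ATD: cos(∠ATD) = (13² + 13² − 13²) / (2·13·13) = 169/338 = 0.5, so ∠ATD = 60°.

Therefore, the measure of angle ∠ATD = 60°.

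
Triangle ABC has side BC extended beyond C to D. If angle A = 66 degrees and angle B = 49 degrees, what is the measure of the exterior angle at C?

Exterior angle = 66 + 49 = 115 degrees (exterior angle theorem).

115 degrees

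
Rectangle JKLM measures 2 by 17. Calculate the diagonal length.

d = sqrt(2^2 + 17^2) = sqrt(293)

sqrt(293)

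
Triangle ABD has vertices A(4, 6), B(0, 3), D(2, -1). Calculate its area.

Shoelace: Area = (1/2)|4(3--1) + 0(-1-6) + 2(6-3)| = (1/2)(22) = 11

11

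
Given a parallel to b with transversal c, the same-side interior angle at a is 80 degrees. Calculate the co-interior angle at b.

Co-interior angles (same-side interior) formed by parallel lines and a transversal are supplementary (sum to 180 degrees).
The given angle is 80 degrees.
The co-interior angle = 180 - 80 = 100 degrees.

100 degrees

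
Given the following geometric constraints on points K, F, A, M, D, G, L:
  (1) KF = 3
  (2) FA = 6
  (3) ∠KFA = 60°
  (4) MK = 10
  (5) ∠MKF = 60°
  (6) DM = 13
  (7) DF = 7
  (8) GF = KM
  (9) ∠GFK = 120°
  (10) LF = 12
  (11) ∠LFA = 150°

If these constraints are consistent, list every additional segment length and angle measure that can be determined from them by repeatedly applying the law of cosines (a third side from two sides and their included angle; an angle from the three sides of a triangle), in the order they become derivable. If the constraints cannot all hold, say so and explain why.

The constraints are consistent. Derivable facts, in order:
After 1 step:
- AL ≈ 17.46
- FM = √79
- KA = 3·√3
- KG = √139
After 2 steps:
- ∠AKF = 90°
- ∠ALF = 9.9°
- ∠DFM = 109.24°
- ∠DMF = 30.56°
- ∠FAK = 30°
- ∠FAL = 20.1°
- ∠FDM = 40.21°
- ∠FGK = 12.73°
- ∠FKG = 47.27°
- ∠FMK = 17°
- ∠KFM = 103°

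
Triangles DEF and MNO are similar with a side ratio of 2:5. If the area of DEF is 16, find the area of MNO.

For similar figures, the area ratio equals the square of the side ratio.
Side ratio (DEF to MNO) = 2:5, so area ratio = 2^2:5^2 = 4:25.
If the area of DEF is 16, then the area of MNO = 16 * (25/4) = 100.

100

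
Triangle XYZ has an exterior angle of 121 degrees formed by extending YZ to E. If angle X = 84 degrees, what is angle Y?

angle Y = 121 - 84 = 37 degrees (exterior angle theorem).

37 degrees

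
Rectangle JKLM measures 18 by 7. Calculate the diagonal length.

d = sqrt(18^2 + 7^2) = sqrt(373)

sqrt(373)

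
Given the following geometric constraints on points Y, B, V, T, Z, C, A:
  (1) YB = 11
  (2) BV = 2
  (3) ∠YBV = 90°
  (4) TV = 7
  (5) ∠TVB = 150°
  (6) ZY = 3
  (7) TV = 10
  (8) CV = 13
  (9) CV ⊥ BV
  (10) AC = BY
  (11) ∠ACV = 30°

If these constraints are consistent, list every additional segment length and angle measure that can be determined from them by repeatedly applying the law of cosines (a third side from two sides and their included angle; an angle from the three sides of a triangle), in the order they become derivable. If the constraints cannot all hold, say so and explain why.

These constraints are not satisfiable: (4) TV = 7 and (7) TV = 10 assign two different lengths to the same segment. No planar figure meets all of them, so nothing further can be derived.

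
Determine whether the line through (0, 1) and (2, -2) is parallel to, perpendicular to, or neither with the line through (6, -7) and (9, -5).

Slope of line 1: m1 = (-2 - 1)/(2 - 0) = -3/2 = -3/2
Slope of line 2: m2 = (-5 - -7)/(9 - 6) = 2/3 = 2/3
m1 * m2 = (-3/2) * (2/3) = -1 = -1, so the lines are perpendicular.

Perpendicular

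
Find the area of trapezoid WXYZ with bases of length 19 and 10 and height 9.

Area = (19 + 10) * 9 / 2 = 261 / 2 = 261/2

261/2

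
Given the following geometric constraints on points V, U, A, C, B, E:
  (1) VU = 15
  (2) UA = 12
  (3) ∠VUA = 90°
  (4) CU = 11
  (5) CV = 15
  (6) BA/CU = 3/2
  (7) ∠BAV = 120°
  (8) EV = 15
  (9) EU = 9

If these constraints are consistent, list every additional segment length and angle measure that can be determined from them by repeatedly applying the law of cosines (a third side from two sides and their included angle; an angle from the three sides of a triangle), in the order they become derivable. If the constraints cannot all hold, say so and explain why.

The constraints are consistent. Derivable facts, in order:
After 1 step:
- VA = 3·√41
- ∠CUV = 68.49°
- ∠CVU = 43.02°
- ∠EUV = 72.54°
- ∠EVU = 34.92°
- ∠UCV = 68.49°
- ∠UEV = 72.54°
After 2 steps:
- VB ≈ 30.95
- ∠AVU = 38.66°
- ∠UAV = 51.34°
After 3 steps:
- ∠ABV = 32.51°
- ∠AVB = 27.49°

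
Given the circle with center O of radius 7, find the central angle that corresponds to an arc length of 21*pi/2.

θ = 360 × 21*pi/2 / (2π × 7) = 270° (rearranging arc length formula).

270°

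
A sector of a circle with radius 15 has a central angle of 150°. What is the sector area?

Sector area = π(15²)(5/12) = 375*pi/4

375*pi/4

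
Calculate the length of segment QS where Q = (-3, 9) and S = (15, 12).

d = sqrt((15 - -3)^2 + (12 - 9)^2)
d = sqrt(18^2 + 3^2)
d = sqrt(324 + 9)
d = sqrt(333) = 3*sqrt(37)

3*sqrt(37)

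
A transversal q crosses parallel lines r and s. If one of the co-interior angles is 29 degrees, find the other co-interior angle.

Co-interior angles sum to 180: 180 - 29 = 151 degrees.

151 degrees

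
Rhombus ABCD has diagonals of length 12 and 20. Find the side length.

The diagonals of a rhombus bisect each other at right angles.
Half-diagonals: 12/2 = 6 and 20/2 = 10
side = sqrt(6^2 + 10^2)
side = sqrt(36 + 100)
side = sqrt(136) = 2*sqrt(34)

2*sqrt(34)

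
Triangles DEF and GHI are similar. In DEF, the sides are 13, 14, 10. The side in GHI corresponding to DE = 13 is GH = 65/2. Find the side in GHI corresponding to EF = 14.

Since the triangles are similar, the ratio of corresponding sides is constant.
Scale factor k = GH / DE = 65/2 / 13 = 5/2
HI = k * EF = 5/2 * 14 = 35

35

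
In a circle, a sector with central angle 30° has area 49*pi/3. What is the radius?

The sector covers 30°/360° = 1/12 of the full circle.
Full circle area = 49*pi/3 / 1/12 = 196*pi.
Since full area = πr², we get r² = 196*pi/π = 196, so r = 14.

14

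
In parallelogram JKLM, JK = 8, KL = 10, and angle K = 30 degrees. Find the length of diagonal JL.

Law of cosines: d^2 = 8^2 + 10^2 - 2(8)(10)cos(30°) = 164 - 80*sqrt(3), so d = 2*sqrt(41 - 20*sqrt(3)).

2*sqrt(41 - 20*sqrt(3))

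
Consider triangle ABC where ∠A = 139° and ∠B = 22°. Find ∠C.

angle C = 180 - 139 - 22 = 19 degrees.

19 degrees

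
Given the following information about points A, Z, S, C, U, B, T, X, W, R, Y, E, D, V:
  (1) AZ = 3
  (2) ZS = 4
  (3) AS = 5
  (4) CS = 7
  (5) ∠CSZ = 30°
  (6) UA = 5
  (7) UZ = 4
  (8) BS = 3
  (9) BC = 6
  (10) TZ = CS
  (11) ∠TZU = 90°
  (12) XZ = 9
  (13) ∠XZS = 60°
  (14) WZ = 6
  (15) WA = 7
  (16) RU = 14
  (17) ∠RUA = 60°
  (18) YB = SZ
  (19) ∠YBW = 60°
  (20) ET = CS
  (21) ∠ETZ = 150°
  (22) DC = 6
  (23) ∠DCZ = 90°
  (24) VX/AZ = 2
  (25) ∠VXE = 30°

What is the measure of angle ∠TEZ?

From the given relations: ET = CS = 7; TZ = CS = 7.
Step 1: By the law of cosines on triangle ETZ: EZ² = 7² + 7² − 2·7·7·cos(150°) = 182.87, so EZ ≈ 13.52.
Step 2: By the inverse law of cosines on triangle TEZ: cos(∠TEZ) = (7² + 13.52² − 7²) / (2·7·13.52) = 182.87/189.32 = 0.9659, so ∠TEZ = 15°.

Therefore, the measure of angle ∠TEZ = 15°.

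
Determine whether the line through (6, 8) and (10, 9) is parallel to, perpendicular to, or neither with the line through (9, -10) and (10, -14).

Slope of line 1: m1 = (9 - 8)/(10 - 6) = 1/4 = 1/4
Slope of line 2: m2 = (-14 - -10)/(10 - 9) = -4/1 = -4
Two lines are perpendicular when the product of their slopes is -1 (negative reciprocals).
m1 * m2 = (1/4) * (-4) = -1, confirming perpendicularity.

Perpendicular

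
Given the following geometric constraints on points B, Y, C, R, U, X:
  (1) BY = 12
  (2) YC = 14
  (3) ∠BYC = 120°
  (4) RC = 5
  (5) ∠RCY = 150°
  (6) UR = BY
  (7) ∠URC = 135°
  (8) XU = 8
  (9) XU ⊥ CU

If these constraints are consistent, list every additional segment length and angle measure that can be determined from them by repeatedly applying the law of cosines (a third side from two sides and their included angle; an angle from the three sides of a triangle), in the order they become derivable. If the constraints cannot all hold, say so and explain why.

The constraints are consistent. Derivable facts, in order:
After 1 step:
- BC = 2·√127
- CU ≈ 15.93
- YR ≈ 18.5
After 2 steps:
- CX ≈ 17.83
- ∠BCY = 27.46°
- ∠CBY = 32.54°
- ∠CRY = 22.23°
- ∠CUR = 12.82°
- ∠CYR = 7.77°
- ∠RCU = 32.18°
After 3 steps:
- ∠CXU = 63.34°
- ∠UCX = 26.66°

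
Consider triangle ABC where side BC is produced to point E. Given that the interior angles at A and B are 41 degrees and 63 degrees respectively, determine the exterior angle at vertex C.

Exterior angle = 41 + 63 = 104 degrees (exterior angle theorem).

104 degrees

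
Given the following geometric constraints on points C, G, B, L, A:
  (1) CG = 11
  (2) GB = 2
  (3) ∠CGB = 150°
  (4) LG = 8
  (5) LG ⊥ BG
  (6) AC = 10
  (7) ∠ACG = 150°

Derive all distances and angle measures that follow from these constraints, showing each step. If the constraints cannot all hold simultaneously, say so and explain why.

The constraints are consistent.

Step 1: From CG = 11, GB = 2, and ∠CGB = 150°, by the law of cosines:
  CB² = CG² + GB² - 2·CG·GB·cos(150°) = 121 + 4 + 38.11 = 163.1
  CB ≈ 12.77

Step 2: From GC = 11, CA = 10, and ∠GCA = 150°, by the law of cosines:
  GA² = GC² + CA² - 2·GC·CA·cos(150°) = 121 + 100 + 190.5 = 411.5
  GA ≈ 20.29

Step 3: From BG = 2, GL = 8, and ∠BGL = 90°, by the law of cosines:
  BL² = BG² + GL² - 2·BG·GL·cos(90°) = 4 + 64 - 0 = 68
  BL = 2·√17

Step 4: From CB = 12.77, CG = 11, BG = 2, by the inverse law of cosines:
  cos(∠BCG) = (CB² + CG² - BG²) / (2·CB·CG)
  ∠BCG = 4.49°

Step 5: From GA = 20.29, GC = 11, AC = 10, by the inverse law of cosines:
  cos(∠AGC) = (GA² + GC² - AC²) / (2·GA·GC)
  ∠AGC = 14.27°

Step 6: From BC = 12.77, BG = 2, CG = 11, by the inverse law of cosines:
  cos(∠CBG) = (BC² + BG² - CG²) / (2·BC·BG)
  ∠CBG = 25.51°

Step 7: From BG = 2, BL = 2·√17, GL = 8, by the inverse law of cosines:
  cos(∠GBL) = (BG² + BL² - GL²) / (2·BG·BL)
  ∠GBL = 75.96°

Step 8: From LB = 2·√17, LG = 8, BG = 2, by the inverse law of cosines:
  cos(∠BLG) = (LB² + LG² - BG²) / (2·LB·LG)
  ∠BLG = 14.04°

Step 9: From AC = 10, AG = 20.29, CG = 11, by the inverse law of cosines:
  cos(∠CAG) = (AC² + AG² - CG²) / (2·AC·AG)
  ∠CAG = 15.73°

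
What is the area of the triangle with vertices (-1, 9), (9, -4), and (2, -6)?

The Shoelace formula computes the area from vertex coordinates by summing cross products.
For vertices (-1,9), (9,-4), (2,-6):
Signed sum = -1*-4 - 9*9 + 9*-6 - 2*-4 + 2*9 - -1*-6
= -77 + -46 + 12 = -111
Area = (1/2)|-111| = 111/2.

111/2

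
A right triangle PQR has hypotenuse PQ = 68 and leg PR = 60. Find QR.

Rearranging the Pythagorean theorem to solve for the unknown leg:
leg^2 = hypotenuse^2 - known_leg^2 = 4624 - 3600 = 1024
leg = sqrt(1024) = 32.

32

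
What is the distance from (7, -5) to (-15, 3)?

The horizontal distance is |-15 - 7| = 22 and the vertical distance is |3 - -5| = 8.
By the Pythagorean theorem, d = sqrt(22^2 + 8^2) = sqrt(548) = 2*sqrt(137).

2*sqrt(137)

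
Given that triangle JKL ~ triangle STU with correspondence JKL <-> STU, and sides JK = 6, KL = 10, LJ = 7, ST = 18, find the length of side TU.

Similar triangles have proportional sides. Setting up the proportion:
ST / JK = TU / KL
18 / 6 = TU / 10
TU = 10 * 18 / 6 = 30.

30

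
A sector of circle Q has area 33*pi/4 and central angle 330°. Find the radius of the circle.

The sector covers 330°/360° = 11/12 of the full circle.
Full circle area = 33*pi/4 / 11/12 = 9*pi.
Since full area = πr², we get r² = 9*pi/π = 9, so r = 3.

3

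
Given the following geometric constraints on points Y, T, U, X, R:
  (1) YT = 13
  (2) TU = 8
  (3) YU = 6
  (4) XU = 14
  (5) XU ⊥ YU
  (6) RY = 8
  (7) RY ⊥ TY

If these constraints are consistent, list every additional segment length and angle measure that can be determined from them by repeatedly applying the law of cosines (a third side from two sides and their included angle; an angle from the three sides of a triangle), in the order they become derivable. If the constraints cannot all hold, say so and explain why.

The constraints are consistent. Derivable facts, in order:
After 1 step:
- TR ≈ 15.26
- YX = 2·√58
- ∠TUY = 135.95°
- ∠TYU = 25.33°
- ∠UTY = 18.72°
After 2 steps:
- ∠RTY = 31.61°
- ∠TRY = 58.39°
- ∠UXY = 23.2°
- ∠UYX = 66.8°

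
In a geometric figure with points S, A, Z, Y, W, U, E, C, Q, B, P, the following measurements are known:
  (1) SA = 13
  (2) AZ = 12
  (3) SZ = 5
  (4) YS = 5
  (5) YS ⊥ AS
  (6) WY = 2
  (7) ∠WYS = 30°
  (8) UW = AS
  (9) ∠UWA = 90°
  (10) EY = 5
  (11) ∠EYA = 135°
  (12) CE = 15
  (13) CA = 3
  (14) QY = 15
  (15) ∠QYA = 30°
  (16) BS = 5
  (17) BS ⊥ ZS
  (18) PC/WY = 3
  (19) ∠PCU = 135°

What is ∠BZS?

Step 1: By the law of cosines on triangle ZSB: ZB² = 5² + 5² − 2·5·5·cos(90°) = 50, so ZB = 5·√2.
Step 2: By the inverse law of cosines on triangle BZS: cos(∠BZS) = ((5·√2)² + 5² − 5²) / (2·5·√2·5) = 50/70.71 = 0.7071, so ∠BZS = 45°.

Therefore, the measure of angle ∠BZS = 45°.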